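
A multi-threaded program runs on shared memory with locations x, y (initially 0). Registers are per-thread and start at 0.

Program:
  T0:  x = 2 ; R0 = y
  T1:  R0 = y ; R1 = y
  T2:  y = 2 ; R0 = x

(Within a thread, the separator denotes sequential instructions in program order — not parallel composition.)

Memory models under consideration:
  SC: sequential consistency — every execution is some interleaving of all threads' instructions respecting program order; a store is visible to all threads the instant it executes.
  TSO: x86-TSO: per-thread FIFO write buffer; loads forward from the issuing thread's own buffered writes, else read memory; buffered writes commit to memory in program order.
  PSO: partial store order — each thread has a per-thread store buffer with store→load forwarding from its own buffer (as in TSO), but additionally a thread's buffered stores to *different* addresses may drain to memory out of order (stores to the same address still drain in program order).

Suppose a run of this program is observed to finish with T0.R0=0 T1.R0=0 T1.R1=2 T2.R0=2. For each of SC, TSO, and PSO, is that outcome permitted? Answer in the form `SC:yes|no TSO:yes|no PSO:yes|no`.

SC:yes TSO:yes PSO:yes

outcome vector order: (T0.R0,T1.R0,T1.R1,T2.R0)
[SC] allowed = {0002; 0022; 0222; 2000; 2002; 2020; 2022; 2220; 2222}
[TSO] allowed = {0000; 0002; 0020; 0022; 0220; 0222; 2000; 2002; 2020; 2022; 2220; 2222}
[PSO] allowed = {0000; 0002; 0020; 0022; 0220; 0222; 2000; 2002; 2020; 2022; 2220; 2222}
target 0022 ∈ {SC,TSO,PSO}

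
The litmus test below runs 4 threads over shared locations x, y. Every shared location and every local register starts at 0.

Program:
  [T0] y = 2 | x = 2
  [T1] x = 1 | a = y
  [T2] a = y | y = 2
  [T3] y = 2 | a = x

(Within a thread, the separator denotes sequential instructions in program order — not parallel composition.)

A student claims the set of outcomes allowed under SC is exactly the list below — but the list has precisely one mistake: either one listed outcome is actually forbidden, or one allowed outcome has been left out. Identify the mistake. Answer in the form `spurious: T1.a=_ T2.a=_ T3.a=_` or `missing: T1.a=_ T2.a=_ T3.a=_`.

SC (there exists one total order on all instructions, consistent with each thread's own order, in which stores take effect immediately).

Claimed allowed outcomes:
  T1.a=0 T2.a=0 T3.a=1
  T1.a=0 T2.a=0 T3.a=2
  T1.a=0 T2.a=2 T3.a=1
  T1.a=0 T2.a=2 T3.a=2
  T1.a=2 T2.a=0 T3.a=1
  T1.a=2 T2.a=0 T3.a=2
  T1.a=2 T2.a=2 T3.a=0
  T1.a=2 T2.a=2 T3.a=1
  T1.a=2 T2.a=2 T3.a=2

missing: T1.a=2 T2.a=0 T3.a=0

outcome vector order: (T1.a,T2.a,T3.a)
SC: 10 outcomes — {(0,0,1), (0,0,2), (0,2,1), (0,2,2), (2,0,0), (2,0,1), (2,0,2), (2,2,0), (2,2,1), (2,2,2)}
SC∖claimed = {(2,0,0)}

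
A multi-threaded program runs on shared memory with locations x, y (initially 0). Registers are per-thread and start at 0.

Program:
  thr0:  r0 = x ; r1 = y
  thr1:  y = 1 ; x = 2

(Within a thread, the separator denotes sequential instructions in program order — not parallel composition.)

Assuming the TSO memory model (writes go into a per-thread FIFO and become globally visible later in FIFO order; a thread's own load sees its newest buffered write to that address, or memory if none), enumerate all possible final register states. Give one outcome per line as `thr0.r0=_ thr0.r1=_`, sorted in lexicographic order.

outcome vector order: (thr0.r0,thr0.r1)
|TSO outcomes| = 3

thr0.r0=0 thr0.r1=0
thr0.r0=0 thr0.r1=1
thr0.r0=2 thr0.r1=1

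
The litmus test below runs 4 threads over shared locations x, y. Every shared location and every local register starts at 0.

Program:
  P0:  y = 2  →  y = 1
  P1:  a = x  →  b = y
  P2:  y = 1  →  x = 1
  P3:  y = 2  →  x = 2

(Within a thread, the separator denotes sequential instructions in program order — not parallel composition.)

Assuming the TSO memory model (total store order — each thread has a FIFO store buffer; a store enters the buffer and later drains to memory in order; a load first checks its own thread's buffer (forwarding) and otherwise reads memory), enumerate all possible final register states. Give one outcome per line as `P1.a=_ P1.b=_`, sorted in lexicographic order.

outcome vector order: (P1.a,P1.b)
|TSO outcomes| = 7

P1.a=0 P1.b=0
P1.a=0 P1.b=1
P1.a=0 P1.b=2
P1.a=1 P1.b=1
P1.a=1 P1.b=2
P1.a=2 P1.b=1
P1.a=2 P1.b=2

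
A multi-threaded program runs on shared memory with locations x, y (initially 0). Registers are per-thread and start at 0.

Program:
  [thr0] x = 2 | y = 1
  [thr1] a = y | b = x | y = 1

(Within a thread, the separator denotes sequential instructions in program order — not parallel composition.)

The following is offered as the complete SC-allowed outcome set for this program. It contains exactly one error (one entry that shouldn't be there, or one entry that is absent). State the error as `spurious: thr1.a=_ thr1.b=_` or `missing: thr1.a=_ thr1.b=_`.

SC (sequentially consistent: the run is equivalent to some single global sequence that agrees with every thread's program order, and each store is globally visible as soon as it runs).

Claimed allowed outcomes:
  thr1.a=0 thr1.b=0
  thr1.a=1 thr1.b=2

missing: thr1.a=0 thr1.b=2

outcome vector order: (thr1.a,thr1.b)
SC: 3 outcomes — {0/0, 0/2, 1/2}
SC∖claimed = {0/2}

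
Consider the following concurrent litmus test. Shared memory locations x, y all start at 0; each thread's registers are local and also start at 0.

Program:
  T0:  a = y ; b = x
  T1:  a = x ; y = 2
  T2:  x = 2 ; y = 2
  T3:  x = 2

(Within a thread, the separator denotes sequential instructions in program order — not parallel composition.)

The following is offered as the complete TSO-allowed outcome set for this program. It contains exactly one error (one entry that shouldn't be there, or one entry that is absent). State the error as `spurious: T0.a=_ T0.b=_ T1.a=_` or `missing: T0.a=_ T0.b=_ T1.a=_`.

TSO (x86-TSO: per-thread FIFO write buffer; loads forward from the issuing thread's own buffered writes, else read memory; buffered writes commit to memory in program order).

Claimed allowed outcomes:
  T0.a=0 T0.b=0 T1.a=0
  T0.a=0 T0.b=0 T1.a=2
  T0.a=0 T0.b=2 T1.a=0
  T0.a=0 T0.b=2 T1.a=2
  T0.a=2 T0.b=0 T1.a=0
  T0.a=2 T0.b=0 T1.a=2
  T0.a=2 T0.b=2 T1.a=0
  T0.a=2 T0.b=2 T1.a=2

outcome vector order: (T0.a,T0.b,T1.a)
TSO (7): 0/0/0, 0/0/2, 0/2/0, 0/2/2, 2/0/0, 2/2/0, 2/2/2
claimed∖TSO = {2/0/2}

spurious: T0.a=2 T0.b=0 T1.a=2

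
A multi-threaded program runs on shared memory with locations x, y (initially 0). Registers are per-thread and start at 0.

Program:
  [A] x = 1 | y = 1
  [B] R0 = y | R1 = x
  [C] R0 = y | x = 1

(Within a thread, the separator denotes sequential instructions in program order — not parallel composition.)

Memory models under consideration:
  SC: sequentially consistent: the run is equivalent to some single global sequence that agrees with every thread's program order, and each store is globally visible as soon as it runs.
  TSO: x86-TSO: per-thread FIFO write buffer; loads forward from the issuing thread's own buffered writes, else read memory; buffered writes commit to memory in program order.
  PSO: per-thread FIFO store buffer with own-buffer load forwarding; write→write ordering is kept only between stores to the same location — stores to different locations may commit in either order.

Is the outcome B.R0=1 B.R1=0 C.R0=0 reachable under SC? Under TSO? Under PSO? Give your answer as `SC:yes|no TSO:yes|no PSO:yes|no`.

SC:no TSO:no PSO:yes

outcome vector order: (B.R0,B.R1,C.R0)
under SC → <0 0 0>, <0 0 1>, <0 1 0>, <0 1 1>, <1 1 0>, <1 1 1>
under TSO → <0 0 0>, <0 0 1>, <0 1 0>, <0 1 1>, <1 1 0>, <1 1 1>
under PSO → <0 0 0>, <0 0 1>, <0 1 0>, <0 1 1>, <1 0 0>, <1 0 1>, <1 1 0>, <1 1 1>
target <1 0 0> ∈ {PSO}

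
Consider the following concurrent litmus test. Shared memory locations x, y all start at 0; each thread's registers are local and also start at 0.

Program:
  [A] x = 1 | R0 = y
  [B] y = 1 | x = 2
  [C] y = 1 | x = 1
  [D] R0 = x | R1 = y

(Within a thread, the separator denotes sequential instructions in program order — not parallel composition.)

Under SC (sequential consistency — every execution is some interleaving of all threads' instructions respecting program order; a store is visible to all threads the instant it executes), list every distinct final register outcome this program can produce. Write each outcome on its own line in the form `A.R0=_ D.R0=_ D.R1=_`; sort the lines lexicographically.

A.R0=0 D.R0=0 D.R1=0
A.R0=0 D.R0=0 D.R1=1
A.R0=0 D.R0=1 D.R1=0
A.R0=0 D.R0=1 D.R1=1
A.R0=0 D.R0=2 D.R1=1
A.R0=1 D.R0=0 D.R1=0
A.R0=1 D.R0=0 D.R1=1
A.R0=1 D.R0=1 D.R1=0
A.R0=1 D.R0=1 D.R1=1
A.R0=1 D.R0=2 D.R1=1

outcome vector order: (A.R0,D.R0,D.R1)
|SC outcomes| = 10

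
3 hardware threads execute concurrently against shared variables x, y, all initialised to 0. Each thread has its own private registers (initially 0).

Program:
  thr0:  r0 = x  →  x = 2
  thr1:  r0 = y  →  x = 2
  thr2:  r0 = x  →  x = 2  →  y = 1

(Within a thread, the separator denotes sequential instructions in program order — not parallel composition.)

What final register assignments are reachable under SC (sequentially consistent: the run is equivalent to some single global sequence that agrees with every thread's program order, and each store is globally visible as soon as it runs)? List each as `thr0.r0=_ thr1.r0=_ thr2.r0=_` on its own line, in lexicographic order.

outcome vector order: (thr0.r0,thr1.r0,thr2.r0)
|SC outcomes| = 7

thr0.r0=0 thr1.r0=0 thr2.r0=0
thr0.r0=0 thr1.r0=0 thr2.r0=2
thr0.r0=0 thr1.r0=1 thr2.r0=0
thr0.r0=0 thr1.r0=1 thr2.r0=2
thr0.r0=2 thr1.r0=0 thr2.r0=0
thr0.r0=2 thr1.r0=0 thr2.r0=2
thr0.r0=2 thr1.r0=1 thr2.r0=0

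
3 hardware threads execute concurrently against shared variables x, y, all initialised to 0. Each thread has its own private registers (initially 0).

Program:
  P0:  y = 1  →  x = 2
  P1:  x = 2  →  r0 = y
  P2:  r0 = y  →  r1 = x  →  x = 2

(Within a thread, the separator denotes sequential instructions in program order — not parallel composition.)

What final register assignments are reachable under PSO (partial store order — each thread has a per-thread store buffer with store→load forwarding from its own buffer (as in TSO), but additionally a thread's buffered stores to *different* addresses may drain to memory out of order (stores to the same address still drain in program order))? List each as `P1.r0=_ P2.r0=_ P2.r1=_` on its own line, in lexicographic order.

P1.r0=0 P2.r0=0 P2.r1=0
P1.r0=0 P2.r0=0 P2.r1=2
P1.r0=0 P2.r0=1 P2.r1=0
P1.r0=0 P2.r0=1 P2.r1=2
P1.r0=1 P2.r0=0 P2.r1=0
P1.r0=1 P2.r0=0 P2.r1=2
P1.r0=1 P2.r0=1 P2.r1=0
P1.r0=1 P2.r0=1 P2.r1=2

outcome vector order: (P1.r0,P2.r0,P2.r1)
|PSO outcomes| = 8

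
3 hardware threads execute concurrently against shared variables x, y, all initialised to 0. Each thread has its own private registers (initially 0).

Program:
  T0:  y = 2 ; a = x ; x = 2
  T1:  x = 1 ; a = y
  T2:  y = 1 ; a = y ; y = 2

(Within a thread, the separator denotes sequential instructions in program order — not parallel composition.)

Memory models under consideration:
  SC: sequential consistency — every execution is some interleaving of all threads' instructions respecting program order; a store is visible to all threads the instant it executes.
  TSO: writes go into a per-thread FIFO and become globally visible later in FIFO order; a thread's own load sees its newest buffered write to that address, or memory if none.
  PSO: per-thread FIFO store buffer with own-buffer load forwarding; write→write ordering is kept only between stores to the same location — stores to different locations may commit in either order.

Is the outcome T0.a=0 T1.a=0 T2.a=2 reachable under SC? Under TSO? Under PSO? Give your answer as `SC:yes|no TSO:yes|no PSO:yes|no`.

SC:no TSO:yes PSO:yes

outcome vector order: (T0.a,T1.a,T2.a)
under SC → 011; 021; 022; 101; 102; 111; 112; 121; 122
under TSO → 001; 002; 011; 012; 021; 022; 101; 102; 111; 112; 121; 122
under PSO → 001; 002; 011; 012; 021; 022; 101; 102; 111; 112; 121; 122
target 002 ∈ {TSO,PSO}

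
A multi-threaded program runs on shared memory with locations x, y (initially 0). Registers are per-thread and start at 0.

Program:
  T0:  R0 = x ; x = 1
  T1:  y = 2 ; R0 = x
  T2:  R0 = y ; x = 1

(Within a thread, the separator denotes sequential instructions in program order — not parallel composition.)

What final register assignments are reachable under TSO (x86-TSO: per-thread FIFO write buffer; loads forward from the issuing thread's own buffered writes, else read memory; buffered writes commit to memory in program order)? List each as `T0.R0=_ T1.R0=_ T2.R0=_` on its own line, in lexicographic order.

outcome vector order: (T0.R0,T1.R0,T2.R0)
|TSO outcomes| = 8

T0.R0=0 T1.R0=0 T2.R0=0
T0.R0=0 T1.R0=0 T2.R0=2
T0.R0=0 T1.R0=1 T2.R0=0
T0.R0=0 T1.R0=1 T2.R0=2
T0.R0=1 T1.R0=0 T2.R0=0
T0.R0=1 T1.R0=0 T2.R0=2
T0.R0=1 T1.R0=1 T2.R0=0
T0.R0=1 T1.R0=1 T2.R0=2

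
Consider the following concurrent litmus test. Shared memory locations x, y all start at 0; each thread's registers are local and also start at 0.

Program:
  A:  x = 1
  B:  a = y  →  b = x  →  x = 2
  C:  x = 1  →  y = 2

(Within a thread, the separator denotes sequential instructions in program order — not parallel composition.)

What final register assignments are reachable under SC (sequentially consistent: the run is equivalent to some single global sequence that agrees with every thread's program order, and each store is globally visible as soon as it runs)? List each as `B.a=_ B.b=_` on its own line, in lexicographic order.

outcome vector order: (B.a,B.b)
|SC outcomes| = 3

B.a=0 B.b=0
B.a=0 B.b=1
B.a=2 B.b=1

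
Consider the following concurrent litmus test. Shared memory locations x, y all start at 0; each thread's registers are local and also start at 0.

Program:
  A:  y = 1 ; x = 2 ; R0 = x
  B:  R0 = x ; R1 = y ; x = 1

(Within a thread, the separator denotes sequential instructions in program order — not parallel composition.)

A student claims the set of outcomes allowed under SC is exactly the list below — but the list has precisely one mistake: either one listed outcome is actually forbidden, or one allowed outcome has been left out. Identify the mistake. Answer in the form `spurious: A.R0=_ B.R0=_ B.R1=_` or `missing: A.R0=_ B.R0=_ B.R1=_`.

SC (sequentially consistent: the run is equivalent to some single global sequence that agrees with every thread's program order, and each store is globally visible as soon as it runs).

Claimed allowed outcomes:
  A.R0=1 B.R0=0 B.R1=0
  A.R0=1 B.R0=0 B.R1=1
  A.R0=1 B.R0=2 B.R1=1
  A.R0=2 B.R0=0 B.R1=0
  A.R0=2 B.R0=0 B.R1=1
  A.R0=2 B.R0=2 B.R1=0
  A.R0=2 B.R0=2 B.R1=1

spurious: A.R0=2 B.R0=2 B.R1=0

outcome vector order: (A.R0,B.R0,B.R1)
under SC → (1,0,0); (1,0,1); (1,2,1); (2,0,0); (2,0,1); (2,2,1)
claimed∖SC = {(2,2,0)}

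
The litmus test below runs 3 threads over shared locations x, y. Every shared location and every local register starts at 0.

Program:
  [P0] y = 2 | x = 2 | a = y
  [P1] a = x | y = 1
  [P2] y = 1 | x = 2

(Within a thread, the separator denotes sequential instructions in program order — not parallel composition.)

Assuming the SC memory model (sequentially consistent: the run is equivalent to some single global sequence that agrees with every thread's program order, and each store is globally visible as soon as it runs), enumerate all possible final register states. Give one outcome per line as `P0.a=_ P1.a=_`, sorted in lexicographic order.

outcome vector order: (P0.a,P1.a)
|SC outcomes| = 4

P0.a=1 P1.a=0
P0.a=1 P1.a=2
P0.a=2 P1.a=0
P0.a=2 P1.a=2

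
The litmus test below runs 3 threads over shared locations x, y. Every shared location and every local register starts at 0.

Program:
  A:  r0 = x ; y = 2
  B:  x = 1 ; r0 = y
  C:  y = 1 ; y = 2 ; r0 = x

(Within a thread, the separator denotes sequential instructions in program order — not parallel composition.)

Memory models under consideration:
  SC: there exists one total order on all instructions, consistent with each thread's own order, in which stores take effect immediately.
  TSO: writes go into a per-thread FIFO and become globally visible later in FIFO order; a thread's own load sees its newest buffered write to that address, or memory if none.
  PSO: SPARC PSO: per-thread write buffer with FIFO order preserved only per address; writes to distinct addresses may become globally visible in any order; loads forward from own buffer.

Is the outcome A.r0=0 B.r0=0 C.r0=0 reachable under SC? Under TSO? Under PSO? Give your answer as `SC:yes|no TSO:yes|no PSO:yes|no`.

outcome vector order: (A.r0,B.r0,C.r0)
SC (8): (0,0,1), (0,1,1), (0,2,0), (0,2,1), (1,0,1), (1,1,1), (1,2,0), (1,2,1)
TSO (12): (0,0,0), (0,0,1), (0,1,0), (0,1,1), (0,2,0), (0,2,1), (1,0,0), (1,0,1), (1,1,0), (1,1,1), (1,2,0), (1,2,1)
PSO (12): (0,0,0), (0,0,1), (0,1,0), (0,1,1), (0,2,0), (0,2,1), (1,0,0), (1,0,1), (1,1,0), (1,1,1), (1,2,0), (1,2,1)
target (0,0,0) ∈ {TSO,PSO}

SC:no TSO:yes PSO:yes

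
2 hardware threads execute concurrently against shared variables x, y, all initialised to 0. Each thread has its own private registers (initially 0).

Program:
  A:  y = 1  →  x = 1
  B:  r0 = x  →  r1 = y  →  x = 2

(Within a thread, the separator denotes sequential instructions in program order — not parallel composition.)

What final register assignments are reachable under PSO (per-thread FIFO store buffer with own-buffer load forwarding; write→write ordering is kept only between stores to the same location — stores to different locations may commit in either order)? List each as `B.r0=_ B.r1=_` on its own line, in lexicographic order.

B.r0=0 B.r1=0
B.r0=0 B.r1=1
B.r0=1 B.r1=0
B.r0=1 B.r1=1

outcome vector order: (B.r0,B.r1)
|PSO outcomes| = 4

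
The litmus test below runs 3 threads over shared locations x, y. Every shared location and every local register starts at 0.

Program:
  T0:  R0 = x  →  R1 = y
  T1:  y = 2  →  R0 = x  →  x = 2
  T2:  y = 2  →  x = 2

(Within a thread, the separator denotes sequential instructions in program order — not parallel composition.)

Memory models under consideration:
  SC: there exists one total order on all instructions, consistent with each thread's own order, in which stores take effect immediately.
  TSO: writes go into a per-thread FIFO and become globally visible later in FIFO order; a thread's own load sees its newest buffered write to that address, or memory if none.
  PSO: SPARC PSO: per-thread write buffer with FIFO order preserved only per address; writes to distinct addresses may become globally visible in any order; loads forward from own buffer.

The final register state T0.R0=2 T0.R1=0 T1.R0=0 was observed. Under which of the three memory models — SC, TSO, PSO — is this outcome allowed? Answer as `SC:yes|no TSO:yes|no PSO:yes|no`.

SC:no TSO:no PSO:yes

outcome vector order: (T0.R0,T0.R1,T1.R0)
[SC] allowed = {(0,0,0); (0,0,2); (0,2,0); (0,2,2); (2,2,0); (2,2,2)}
[TSO] allowed = {(0,0,0); (0,0,2); (0,2,0); (0,2,2); (2,2,0); (2,2,2)}
[PSO] allowed = {(0,0,0); (0,0,2); (0,2,0); (0,2,2); (2,0,0); (2,0,2); (2,2,0); (2,2,2)}
target (2,0,0) ∈ {PSO}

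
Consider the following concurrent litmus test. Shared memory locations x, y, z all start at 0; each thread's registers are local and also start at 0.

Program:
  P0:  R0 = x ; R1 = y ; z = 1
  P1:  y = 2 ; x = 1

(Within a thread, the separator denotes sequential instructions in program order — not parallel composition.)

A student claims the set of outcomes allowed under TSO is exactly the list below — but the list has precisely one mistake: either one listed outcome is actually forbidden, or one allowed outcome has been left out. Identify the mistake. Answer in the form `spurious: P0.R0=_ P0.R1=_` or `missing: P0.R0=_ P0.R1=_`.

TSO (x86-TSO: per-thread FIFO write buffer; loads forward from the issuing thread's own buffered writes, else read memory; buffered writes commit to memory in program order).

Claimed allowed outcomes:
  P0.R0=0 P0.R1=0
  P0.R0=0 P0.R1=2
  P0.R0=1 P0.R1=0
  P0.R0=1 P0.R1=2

spurious: P0.R0=1 P0.R1=0

outcome vector order: (P0.R0,P0.R1)
[TSO] allowed = {0/0 0/2 1/2}
claimed∖TSO = {1/0}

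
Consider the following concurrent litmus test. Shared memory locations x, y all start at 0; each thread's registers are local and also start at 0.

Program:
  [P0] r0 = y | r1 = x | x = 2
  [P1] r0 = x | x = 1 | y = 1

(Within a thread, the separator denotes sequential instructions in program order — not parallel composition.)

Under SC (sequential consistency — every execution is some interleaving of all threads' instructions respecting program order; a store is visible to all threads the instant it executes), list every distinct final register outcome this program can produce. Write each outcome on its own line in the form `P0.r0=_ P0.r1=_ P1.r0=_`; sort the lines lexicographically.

P0.r0=0 P0.r1=0 P1.r0=0
P0.r0=0 P0.r1=0 P1.r0=2
P0.r0=0 P0.r1=1 P1.r0=0
P0.r0=1 P0.r1=1 P1.r0=0

outcome vector order: (P0.r0,P0.r1,P1.r0)
|SC outcomes| = 4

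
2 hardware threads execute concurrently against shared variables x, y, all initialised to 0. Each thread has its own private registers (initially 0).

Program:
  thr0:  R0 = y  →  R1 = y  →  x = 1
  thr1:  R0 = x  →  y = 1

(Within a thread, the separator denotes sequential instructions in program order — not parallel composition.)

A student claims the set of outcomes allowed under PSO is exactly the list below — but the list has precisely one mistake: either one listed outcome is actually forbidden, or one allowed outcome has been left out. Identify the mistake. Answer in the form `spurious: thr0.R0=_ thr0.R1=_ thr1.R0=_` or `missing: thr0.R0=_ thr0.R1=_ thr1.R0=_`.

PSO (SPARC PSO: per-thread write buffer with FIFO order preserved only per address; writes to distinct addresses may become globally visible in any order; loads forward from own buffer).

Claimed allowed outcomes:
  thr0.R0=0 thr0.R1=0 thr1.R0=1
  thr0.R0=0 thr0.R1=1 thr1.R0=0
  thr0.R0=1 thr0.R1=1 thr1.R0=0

missing: thr0.R0=0 thr0.R1=0 thr1.R0=0

outcome vector order: (thr0.R0,thr0.R1,thr1.R0)
[PSO] allowed = {000; 001; 010; 110}
PSO∖claimed = {000}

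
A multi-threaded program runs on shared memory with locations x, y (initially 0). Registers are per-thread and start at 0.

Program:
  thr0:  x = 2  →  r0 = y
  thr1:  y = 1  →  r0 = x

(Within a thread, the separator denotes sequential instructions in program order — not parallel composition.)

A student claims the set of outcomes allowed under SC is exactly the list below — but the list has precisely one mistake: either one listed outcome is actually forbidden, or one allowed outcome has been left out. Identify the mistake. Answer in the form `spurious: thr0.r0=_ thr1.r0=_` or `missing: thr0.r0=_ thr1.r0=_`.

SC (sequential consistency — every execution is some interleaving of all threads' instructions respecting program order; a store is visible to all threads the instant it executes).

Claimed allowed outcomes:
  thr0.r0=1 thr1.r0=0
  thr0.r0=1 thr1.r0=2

missing: thr0.r0=0 thr1.r0=2

outcome vector order: (thr0.r0,thr1.r0)
under SC → <0 2>, <1 0>, <1 2>
SC∖claimed = {<0 2>}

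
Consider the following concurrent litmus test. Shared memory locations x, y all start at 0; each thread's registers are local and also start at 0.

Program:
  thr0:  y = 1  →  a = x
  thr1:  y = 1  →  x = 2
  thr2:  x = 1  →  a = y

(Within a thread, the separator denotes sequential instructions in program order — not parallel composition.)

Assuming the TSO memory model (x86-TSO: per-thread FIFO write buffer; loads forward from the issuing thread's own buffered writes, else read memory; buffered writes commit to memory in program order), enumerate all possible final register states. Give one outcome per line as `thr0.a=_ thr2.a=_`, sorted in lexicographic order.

outcome vector order: (thr0.a,thr2.a)
|TSO outcomes| = 6

thr0.a=0 thr2.a=0
thr0.a=0 thr2.a=1
thr0.a=1 thr2.a=0
thr0.a=1 thr2.a=1
thr0.a=2 thr2.a=0
thr0.a=2 thr2.a=1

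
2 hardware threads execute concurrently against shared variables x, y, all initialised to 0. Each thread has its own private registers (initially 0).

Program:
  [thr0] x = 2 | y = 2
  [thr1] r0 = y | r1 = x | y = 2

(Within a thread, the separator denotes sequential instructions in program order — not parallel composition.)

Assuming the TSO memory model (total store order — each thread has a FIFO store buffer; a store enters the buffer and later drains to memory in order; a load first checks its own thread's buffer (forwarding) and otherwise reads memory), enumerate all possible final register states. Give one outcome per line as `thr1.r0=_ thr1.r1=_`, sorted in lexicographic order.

outcome vector order: (thr1.r0,thr1.r1)
|TSO outcomes| = 3

thr1.r0=0 thr1.r1=0
thr1.r0=0 thr1.r1=2
thr1.r0=2 thr1.r1=2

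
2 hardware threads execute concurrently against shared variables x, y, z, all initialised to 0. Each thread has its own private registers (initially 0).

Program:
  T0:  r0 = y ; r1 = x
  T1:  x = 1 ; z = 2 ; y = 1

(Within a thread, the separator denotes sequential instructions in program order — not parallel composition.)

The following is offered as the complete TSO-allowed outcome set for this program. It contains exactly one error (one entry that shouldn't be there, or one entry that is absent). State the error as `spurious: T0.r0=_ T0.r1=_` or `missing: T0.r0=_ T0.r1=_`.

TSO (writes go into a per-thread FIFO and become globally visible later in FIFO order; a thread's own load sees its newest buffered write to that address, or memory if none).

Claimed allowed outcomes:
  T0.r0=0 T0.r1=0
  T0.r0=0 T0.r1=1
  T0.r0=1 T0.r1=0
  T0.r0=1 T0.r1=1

outcome vector order: (T0.r0,T0.r1)
under TSO → <0 0>, <0 1>, <1 1>
claimed∖TSO = {<1 0>}

spurious: T0.r0=1 T0.r1=0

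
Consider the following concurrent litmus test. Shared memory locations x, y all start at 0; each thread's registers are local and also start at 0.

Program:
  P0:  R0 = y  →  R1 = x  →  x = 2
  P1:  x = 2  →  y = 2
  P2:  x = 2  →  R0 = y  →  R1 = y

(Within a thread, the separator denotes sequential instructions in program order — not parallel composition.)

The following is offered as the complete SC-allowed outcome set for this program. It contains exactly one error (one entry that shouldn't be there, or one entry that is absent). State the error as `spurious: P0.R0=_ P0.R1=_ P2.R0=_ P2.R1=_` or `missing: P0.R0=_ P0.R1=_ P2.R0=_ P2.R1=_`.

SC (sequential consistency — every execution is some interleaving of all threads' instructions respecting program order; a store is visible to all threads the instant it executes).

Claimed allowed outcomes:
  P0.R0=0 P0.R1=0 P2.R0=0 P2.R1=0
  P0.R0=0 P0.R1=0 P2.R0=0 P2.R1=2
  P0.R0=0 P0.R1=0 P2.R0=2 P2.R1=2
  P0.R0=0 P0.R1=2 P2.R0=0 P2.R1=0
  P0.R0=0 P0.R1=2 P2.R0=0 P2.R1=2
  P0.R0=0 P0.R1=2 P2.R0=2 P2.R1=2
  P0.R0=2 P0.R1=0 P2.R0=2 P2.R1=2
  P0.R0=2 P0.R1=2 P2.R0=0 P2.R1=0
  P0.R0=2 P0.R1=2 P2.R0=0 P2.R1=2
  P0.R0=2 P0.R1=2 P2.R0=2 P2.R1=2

outcome vector order: (P0.R0,P0.R1,P2.R0,P2.R1)
[SC] allowed = {<0 0 0 0> <0 0 0 2> <0 0 2 2> <0 2 0 0> <0 2 0 2> <0 2 2 2> <2 2 0 0> <2 2 0 2> <2 2 2 2>}
claimed∖SC = {<2 0 2 2>}

spurious: P0.R0=2 P0.R1=0 P2.R0=2 P2.R1=2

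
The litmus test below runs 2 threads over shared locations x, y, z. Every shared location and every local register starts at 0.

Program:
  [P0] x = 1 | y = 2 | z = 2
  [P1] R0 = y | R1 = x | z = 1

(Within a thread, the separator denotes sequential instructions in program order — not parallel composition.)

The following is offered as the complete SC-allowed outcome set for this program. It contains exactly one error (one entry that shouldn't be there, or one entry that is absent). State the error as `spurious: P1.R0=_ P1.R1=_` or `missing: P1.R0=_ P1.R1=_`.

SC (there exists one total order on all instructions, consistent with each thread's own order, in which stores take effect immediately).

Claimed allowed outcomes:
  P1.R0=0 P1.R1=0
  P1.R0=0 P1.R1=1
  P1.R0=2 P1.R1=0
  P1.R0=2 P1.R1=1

outcome vector order: (P1.R0,P1.R1)
under SC → 00, 01, 21
claimed∖SC = {20}

spurious: P1.R0=2 P1.R1=0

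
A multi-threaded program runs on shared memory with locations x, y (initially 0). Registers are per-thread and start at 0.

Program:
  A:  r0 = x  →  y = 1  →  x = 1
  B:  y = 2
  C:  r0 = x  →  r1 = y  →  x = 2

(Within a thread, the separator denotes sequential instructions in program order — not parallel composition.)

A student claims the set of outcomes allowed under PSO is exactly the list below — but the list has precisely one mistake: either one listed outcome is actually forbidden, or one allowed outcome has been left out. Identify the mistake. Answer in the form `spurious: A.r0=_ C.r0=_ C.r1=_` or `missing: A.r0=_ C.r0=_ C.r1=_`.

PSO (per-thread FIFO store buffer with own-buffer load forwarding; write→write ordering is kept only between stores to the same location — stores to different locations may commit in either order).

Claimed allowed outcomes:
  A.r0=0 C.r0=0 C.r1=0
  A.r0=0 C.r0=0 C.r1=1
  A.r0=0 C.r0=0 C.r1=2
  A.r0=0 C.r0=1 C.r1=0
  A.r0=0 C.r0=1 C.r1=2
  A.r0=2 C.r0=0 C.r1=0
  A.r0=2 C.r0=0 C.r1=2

missing: A.r0=0 C.r0=1 C.r1=1

outcome vector order: (A.r0,C.r0,C.r1)
[PSO] allowed = {(0,0,0), (0,0,1), (0,0,2), (0,1,0), (0,1,1), (0,1,2), (2,0,0), (2,0,2)}
PSO∖claimed = {(0,1,1)}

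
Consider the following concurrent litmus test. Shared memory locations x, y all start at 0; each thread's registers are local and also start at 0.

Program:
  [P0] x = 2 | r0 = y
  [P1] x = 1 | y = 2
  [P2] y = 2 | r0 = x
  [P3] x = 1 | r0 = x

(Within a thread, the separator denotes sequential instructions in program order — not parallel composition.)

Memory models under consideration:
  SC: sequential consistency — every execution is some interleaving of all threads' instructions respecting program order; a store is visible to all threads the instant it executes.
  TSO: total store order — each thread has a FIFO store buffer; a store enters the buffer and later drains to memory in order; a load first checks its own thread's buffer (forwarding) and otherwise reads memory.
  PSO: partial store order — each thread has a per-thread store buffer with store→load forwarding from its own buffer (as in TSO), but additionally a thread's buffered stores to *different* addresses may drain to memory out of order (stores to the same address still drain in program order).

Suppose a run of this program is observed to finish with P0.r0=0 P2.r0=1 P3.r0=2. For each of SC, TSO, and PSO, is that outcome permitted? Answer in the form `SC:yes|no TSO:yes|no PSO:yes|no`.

SC:yes TSO:yes PSO:yes

outcome vector order: (P0.r0,P2.r0,P3.r0)
SC (10): (0,1,1); (0,1,2); (0,2,1); (0,2,2); (2,0,1); (2,0,2); (2,1,1); (2,1,2); (2,2,1); (2,2,2)
TSO (12): (0,0,1); (0,0,2); (0,1,1); (0,1,2); (0,2,1); (0,2,2); (2,0,1); (2,0,2); (2,1,1); (2,1,2); (2,2,1); (2,2,2)
PSO (12): (0,0,1); (0,0,2); (0,1,1); (0,1,2); (0,2,1); (0,2,2); (2,0,1); (2,0,2); (2,1,1); (2,1,2); (2,2,1); (2,2,2)
target (0,1,2) ∈ {SC,TSO,PSO}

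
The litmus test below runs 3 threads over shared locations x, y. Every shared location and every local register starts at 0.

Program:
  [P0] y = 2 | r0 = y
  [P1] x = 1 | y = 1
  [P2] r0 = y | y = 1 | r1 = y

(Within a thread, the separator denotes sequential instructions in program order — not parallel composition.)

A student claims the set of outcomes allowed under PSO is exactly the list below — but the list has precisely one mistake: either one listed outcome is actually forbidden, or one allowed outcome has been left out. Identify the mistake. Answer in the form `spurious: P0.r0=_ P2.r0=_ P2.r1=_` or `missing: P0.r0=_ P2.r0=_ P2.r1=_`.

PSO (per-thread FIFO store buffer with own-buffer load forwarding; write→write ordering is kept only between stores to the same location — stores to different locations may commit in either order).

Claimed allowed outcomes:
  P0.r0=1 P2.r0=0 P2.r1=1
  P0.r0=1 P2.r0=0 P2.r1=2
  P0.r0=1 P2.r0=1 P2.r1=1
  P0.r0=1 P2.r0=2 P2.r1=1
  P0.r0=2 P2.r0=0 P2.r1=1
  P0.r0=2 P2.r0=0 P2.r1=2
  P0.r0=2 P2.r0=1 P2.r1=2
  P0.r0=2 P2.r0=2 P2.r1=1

missing: P0.r0=2 P2.r0=1 P2.r1=1

outcome vector order: (P0.r0,P2.r0,P2.r1)
under PSO → 1/0/1; 1/0/2; 1/1/1; 1/2/1; 2/0/1; 2/0/2; 2/1/1; 2/1/2; 2/2/1
PSO∖claimed = {2/1/1}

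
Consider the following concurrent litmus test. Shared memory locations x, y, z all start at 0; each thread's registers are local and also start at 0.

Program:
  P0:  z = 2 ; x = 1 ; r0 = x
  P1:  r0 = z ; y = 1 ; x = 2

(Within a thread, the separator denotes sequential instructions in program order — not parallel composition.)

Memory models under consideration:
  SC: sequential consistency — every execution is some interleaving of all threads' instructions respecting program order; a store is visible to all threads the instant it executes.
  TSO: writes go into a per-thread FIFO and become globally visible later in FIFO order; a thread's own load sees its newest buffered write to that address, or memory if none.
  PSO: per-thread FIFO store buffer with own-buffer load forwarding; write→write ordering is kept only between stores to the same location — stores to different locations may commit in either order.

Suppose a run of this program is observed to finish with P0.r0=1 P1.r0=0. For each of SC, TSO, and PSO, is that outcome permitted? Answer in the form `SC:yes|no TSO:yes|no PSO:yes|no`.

SC:yes TSO:yes PSO:yes

outcome vector order: (P0.r0,P1.r0)
SC: 4 outcomes — {<1 0> <1 2> <2 0> <2 2>}
TSO: 4 outcomes — {<1 0> <1 2> <2 0> <2 2>}
PSO: 4 outcomes — {<1 0> <1 2> <2 0> <2 2>}
target <1 0> ∈ {SC,TSO,PSO}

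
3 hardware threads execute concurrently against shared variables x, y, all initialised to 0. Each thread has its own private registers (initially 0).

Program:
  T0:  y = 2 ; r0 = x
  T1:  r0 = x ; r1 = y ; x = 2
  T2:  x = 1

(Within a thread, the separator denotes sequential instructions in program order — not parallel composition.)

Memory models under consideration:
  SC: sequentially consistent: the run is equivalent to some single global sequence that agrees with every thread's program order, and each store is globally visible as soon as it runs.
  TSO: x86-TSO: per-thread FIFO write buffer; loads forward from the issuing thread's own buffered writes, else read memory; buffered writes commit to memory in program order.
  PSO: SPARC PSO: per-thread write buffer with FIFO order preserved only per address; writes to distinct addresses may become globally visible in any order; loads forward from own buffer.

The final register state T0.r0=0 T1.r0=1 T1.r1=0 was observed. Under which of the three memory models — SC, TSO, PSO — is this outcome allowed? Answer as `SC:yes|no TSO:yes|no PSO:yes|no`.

SC:no TSO:yes PSO:yes

outcome vector order: (T0.r0,T1.r0,T1.r1)
SC: 11 outcomes — {<0 0 0>, <0 0 2>, <0 1 2>, <1 0 0>, <1 0 2>, <1 1 0>, <1 1 2>, <2 0 0>, <2 0 2>, <2 1 0>, <2 1 2>}
TSO: 12 outcomes — {<0 0 0>, <0 0 2>, <0 1 0>, <0 1 2>, <1 0 0>, <1 0 2>, <1 1 0>, <1 1 2>, <2 0 0>, <2 0 2>, <2 1 0>, <2 1 2>}
PSO: 12 outcomes — {<0 0 0>, <0 0 2>, <0 1 0>, <0 1 2>, <1 0 0>, <1 0 2>, <1 1 0>, <1 1 2>, <2 0 0>, <2 0 2>, <2 1 0>, <2 1 2>}
target <0 1 0> ∈ {TSO,PSO}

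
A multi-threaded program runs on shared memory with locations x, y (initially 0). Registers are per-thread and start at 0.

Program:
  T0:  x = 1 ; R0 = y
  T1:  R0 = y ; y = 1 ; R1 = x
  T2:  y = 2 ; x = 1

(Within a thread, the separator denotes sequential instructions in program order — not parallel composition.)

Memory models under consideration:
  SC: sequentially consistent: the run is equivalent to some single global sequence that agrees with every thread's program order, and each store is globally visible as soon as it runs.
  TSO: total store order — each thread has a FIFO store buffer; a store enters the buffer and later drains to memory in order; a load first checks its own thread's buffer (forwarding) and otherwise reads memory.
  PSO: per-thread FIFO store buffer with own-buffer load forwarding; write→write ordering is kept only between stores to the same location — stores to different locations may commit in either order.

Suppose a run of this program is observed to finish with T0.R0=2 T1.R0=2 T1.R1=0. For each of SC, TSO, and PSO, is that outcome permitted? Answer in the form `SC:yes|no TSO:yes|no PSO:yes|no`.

outcome vector order: (T0.R0,T1.R0,T1.R1)
SC (9): 001 021 100 101 120 121 200 201 221
TSO (12): 000 001 020 021 100 101 120 121 200 201 220 221
PSO (12): 000 001 020 021 100 101 120 121 200 201 220 221
target 220 ∈ {TSO,PSO}

SC:no TSO:yes PSO:yes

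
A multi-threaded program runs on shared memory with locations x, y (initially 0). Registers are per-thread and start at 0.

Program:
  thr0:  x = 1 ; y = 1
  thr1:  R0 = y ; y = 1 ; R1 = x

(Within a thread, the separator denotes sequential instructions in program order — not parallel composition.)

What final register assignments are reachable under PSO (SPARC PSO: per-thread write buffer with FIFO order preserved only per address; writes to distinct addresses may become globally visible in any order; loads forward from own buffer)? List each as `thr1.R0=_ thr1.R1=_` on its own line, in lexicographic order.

thr1.R0=0 thr1.R1=0
thr1.R0=0 thr1.R1=1
thr1.R0=1 thr1.R1=0
thr1.R0=1 thr1.R1=1

outcome vector order: (thr1.R0,thr1.R1)
|PSO outcomes| = 4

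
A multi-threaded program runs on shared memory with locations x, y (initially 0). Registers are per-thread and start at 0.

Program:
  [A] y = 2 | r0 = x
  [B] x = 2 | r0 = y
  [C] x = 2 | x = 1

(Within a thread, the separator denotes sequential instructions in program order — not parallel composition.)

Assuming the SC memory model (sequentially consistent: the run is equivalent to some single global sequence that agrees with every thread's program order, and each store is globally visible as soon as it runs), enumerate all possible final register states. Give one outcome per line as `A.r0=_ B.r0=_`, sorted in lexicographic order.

outcome vector order: (A.r0,B.r0)
|SC outcomes| = 5

A.r0=0 B.r0=2
A.r0=1 B.r0=0
A.r0=1 B.r0=2
A.r0=2 B.r0=0
A.r0=2 B.r0=2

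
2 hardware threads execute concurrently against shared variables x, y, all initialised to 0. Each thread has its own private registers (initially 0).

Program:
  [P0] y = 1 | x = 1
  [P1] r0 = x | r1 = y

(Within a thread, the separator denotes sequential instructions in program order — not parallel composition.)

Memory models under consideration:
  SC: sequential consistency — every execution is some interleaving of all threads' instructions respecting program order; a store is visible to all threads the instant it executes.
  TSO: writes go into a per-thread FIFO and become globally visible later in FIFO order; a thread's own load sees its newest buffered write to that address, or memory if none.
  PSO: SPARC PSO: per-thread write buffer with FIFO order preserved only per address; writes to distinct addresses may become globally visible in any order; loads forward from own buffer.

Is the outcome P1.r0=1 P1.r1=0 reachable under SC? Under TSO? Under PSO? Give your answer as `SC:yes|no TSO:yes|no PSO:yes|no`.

outcome vector order: (P1.r0,P1.r1)
[SC] allowed = {0/0 0/1 1/1}
[TSO] allowed = {0/0 0/1 1/1}
[PSO] allowed = {0/0 0/1 1/0 1/1}
target 1/0 ∈ {PSO}

SC:no TSO:no PSO:yes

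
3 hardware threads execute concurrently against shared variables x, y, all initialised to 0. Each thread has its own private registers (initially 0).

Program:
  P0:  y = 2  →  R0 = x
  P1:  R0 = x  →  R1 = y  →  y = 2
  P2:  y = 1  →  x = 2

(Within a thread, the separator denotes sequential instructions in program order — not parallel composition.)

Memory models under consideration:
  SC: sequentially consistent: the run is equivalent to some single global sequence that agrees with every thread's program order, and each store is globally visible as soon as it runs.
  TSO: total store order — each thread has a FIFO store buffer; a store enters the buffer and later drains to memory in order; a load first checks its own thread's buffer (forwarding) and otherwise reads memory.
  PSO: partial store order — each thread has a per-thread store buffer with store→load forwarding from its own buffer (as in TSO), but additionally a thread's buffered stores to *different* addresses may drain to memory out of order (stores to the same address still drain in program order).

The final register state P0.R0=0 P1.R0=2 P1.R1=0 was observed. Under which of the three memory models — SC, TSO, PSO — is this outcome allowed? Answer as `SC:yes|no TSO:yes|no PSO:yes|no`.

SC:no TSO:no PSO:yes

outcome vector order: (P0.R0,P1.R0,P1.R1)
SC: 10 outcomes — {(0,0,0); (0,0,1); (0,0,2); (0,2,1); (0,2,2); (2,0,0); (2,0,1); (2,0,2); (2,2,1); (2,2,2)}
TSO: 10 outcomes — {(0,0,0); (0,0,1); (0,0,2); (0,2,1); (0,2,2); (2,0,0); (2,0,1); (2,0,2); (2,2,1); (2,2,2)}
PSO: 12 outcomes — {(0,0,0); (0,0,1); (0,0,2); (0,2,0); (0,2,1); (0,2,2); (2,0,0); (2,0,1); (2,0,2); (2,2,0); (2,2,1); (2,2,2)}
target (0,2,0) ∈ {PSO}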